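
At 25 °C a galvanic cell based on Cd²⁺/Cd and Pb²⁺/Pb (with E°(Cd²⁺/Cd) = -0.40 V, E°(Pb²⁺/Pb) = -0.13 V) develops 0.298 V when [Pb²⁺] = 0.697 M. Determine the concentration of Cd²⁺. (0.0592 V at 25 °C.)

From the Nernst equation, log Q = n(E° − E)/0.0592 = 2(0.27 − 0.298)/0.0592 = -0.946, so Q = 0.113.
With Q = [Cd²⁺]/[Pb²⁺] and the known concentrations, [Cd²⁺] in the numerator gives [Cd²⁺] = 0.079 M.

0.079 M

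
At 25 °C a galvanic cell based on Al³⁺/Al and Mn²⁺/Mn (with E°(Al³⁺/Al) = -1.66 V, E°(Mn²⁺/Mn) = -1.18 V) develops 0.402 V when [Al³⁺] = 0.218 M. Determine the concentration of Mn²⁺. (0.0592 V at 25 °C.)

8.4 × 10^-4 M

From the Nernst equation, log Q = n(E° − E)/0.0592 = 6(0.48 − 0.402)/0.0592 = 7.905, so Q = 8.04 × 10^7.
With Q = [Al³⁺]^2/[Mn²⁺]^3 and the known concentrations, [Mn²⁺]^3 in the denominator gives [Mn²⁺] = 8.4 × 10^-4 M.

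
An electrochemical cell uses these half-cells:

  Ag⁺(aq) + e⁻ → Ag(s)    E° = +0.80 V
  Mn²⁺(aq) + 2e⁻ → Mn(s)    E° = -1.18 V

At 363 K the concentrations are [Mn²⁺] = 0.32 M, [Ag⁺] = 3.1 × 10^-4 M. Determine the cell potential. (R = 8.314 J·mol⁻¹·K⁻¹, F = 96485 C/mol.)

The Ag⁺/Ag couple has the higher reduction potential and acts as the cathode, so E°_cell = +0.80 − (-1.18) = 1.98 V.
Balancing electrons gives n = 2; the reaction quotient is Q = [Mn²⁺]/[Ag⁺]^2 = 3.33 × 10^6.
E = E° − (RT/nF) ln Q = 1.98 − (8.314×363)/(2×96485) × (15.018) = 1.980 − 0.235 = 1.745 V.

1.75 V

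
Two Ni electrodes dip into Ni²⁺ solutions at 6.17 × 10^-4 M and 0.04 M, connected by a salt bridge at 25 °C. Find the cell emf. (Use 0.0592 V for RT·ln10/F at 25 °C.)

Both half-cells are Ni²⁺/Ni, so E°_cell = 0. The concentrated side is the cathode; the cell reaction moves Ni²⁺ from high to low concentration with n = 2.
Q = [Ni²⁺]_dilute/[Ni²⁺]_conc = 6.17 × 10^-4/0.04 = 0.0154.
E = 0 − (0.0592/2) log Q = −(0.0592/2)(-1.812) = 0.0536 V.

0.054 V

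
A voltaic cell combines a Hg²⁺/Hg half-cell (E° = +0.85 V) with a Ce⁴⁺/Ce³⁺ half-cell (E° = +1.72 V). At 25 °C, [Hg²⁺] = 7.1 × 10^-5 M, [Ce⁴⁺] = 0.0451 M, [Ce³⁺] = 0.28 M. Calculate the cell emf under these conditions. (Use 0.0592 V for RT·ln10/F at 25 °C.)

The Ce⁴⁺/Ce³⁺ couple has the higher reduction potential and acts as the cathode, so E°_cell = +1.72 − (+0.85) = 0.87 V.
Balancing electrons gives n = 2; the reaction quotient is Q = [Hg²⁺]·[Ce³⁺]^2/[Ce⁴⁺]^2 = 0.00274.
At 25 °C, E = E° − (0.0592/n) log Q = 0.87 − (0.0592/2)(-2.563) = 0.870 + 0.076 = 0.946 V.

0.946 V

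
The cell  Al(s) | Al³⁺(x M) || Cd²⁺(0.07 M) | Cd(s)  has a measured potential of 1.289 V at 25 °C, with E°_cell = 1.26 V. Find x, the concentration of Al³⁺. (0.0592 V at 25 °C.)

From the Nernst equation, log Q = n(E° − E)/0.0592 = 6(1.26 − 1.289)/0.0592 = -2.939, so Q = 0.00115.
With Q = [Al³⁺]^2/[Cd²⁺]^3 and the known concentrations, [Al³⁺]^2 in the numerator gives [Al³⁺] = 6.3 × 10^-4 M.

6.3 × 10^-4 M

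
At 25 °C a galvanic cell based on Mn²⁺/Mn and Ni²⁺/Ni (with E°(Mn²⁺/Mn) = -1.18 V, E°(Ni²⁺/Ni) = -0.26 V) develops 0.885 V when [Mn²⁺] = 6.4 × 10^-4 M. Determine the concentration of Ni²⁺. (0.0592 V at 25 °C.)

From the Nernst equation, log Q = n(E° − E)/0.0592 = 2(0.92 − 0.885)/0.0592 = 1.182, so Q = 15.2.
With Q = [Mn²⁺]/[Ni²⁺] and the known concentrations, [Ni²⁺] in the denominator gives [Ni²⁺] = 4.2 × 10^-5 M.

4.2 × 10^-5 M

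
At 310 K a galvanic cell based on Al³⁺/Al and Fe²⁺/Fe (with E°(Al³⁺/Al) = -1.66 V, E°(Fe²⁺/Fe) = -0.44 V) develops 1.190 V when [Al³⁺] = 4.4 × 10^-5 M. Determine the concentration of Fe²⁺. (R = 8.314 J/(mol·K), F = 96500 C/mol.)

From the Nernst equation, ln Q = nF(E° − E)/RT = 6×96500×(1.22 − 1.190)/(8.314×310) = 6.740, so Q = 845.
With Q = [Al³⁺]^2/[Fe²⁺]^3 and the known concentrations, [Fe²⁺]^3 in the denominator gives [Fe²⁺] = 1.3 × 10^-4 M.

1.3 × 10^-4 M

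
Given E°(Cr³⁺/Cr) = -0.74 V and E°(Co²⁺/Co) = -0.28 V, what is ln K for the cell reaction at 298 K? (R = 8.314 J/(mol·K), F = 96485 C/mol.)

ln K = 107.5

E°_cell = -0.28 − (-0.74) = 0.46 V, with n = 6 electrons transferred.
At equilibrium E = 0, so the Nernst equation gives ln K = nFE°/RT = (6)(96485)(0.46)/((8.314)(298)) = 107.48.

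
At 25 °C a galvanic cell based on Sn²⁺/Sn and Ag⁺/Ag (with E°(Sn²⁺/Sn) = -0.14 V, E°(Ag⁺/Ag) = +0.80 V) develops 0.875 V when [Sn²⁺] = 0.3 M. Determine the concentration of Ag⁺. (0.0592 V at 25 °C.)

0.044 M

From the Nernst equation, log Q = n(E° − E)/0.0592 = 2(0.94 − 0.875)/0.0592 = 2.196, so Q = 157.
With Q = [Sn²⁺]/[Ag⁺]^2 and the known concentrations, [Ag⁺]^2 in the denominator gives [Ag⁺] = 0.044 M.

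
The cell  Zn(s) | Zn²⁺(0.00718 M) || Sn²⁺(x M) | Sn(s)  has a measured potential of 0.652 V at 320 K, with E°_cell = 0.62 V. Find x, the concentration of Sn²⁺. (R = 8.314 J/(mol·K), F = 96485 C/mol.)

From the Nernst equation, ln Q = nF(E° − E)/RT = 2×96485×(0.62 − 0.652)/(8.314×320) = -2.321, so Q = 0.0982.
With Q = [Zn²⁺]/[Sn²⁺] and the known concentrations, [Sn²⁺] in the denominator gives [Sn²⁺] = 0.073 M.

0.073 M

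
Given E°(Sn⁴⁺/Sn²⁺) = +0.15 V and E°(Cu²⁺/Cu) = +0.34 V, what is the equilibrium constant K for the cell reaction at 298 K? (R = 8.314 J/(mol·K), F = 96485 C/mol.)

E°_cell = +0.34 − (+0.15) = 0.19 V, with n = 2 electrons transferred.
At equilibrium E = 0, so the Nernst equation gives ln K = nFE°/RT = (2)(96485)(0.19)/((8.314)(298)) = 14.80.
K = e^14.80 = 2.7 × 10^6.

2.7 × 10^6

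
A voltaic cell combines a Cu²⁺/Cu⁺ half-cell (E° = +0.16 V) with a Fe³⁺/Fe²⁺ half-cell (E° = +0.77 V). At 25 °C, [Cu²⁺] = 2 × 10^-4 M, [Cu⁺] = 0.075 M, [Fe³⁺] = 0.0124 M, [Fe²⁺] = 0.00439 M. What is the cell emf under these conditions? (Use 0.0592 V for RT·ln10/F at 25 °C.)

0.789 V

The Fe³⁺/Fe²⁺ couple has the higher reduction potential and acts as the cathode, so E°_cell = +0.77 − (+0.16) = 0.61 V.
Balancing electrons gives n = 1; the reaction quotient is Q = [Cu²⁺]·[Fe²⁺]/([Cu⁺]·[Fe³⁺]) = 9.44 × 10^-4.
At 25 °C, E = E° − (0.0592/n) log Q = 0.61 − (0.0592/1)(-3.025) = 0.610 + 0.179 = 0.789 V.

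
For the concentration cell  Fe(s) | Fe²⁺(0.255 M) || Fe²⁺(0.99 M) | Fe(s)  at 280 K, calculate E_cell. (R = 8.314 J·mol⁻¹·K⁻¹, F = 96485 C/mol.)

0.016 V

Both half-cells are Fe²⁺/Fe, so E°_cell = 0. The concentrated side is the cathode; the cell reaction moves Fe²⁺ from high to low concentration with n = 2.
Q = [Fe²⁺]_dilute/[Fe²⁺]_conc = 0.255/0.99 = 0.258.
E = 0 − (RT/nF) ln Q = −((8.314×280)/(2×96485))(-1.356) = 0.0164 V.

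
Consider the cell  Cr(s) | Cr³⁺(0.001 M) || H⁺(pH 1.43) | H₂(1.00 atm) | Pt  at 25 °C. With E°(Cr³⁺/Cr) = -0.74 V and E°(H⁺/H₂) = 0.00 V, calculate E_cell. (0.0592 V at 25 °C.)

The hydrogen couple is the cathode, so E°_cell = 0.74 V; n = 6.
[H⁺] = 10^(−1.43) = 0.037 M, and Q = [Cr³⁺]^2·P(H₂)^3 / [H⁺]^6 = 380.
E = E° − (0.0592/6) log Q = 0.74 − (0.0592/6)(2.580) = 0.715 V.

0.71 V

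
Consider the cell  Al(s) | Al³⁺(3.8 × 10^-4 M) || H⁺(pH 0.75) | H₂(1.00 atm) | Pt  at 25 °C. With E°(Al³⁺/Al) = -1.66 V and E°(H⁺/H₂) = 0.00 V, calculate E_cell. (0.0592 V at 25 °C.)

The hydrogen couple is the cathode, so E°_cell = 1.66 V; n = 6.
[H⁺] = 10^(−0.75) = 0.18 M, and Q = [Al³⁺]^2·P(H₂)^3 / [H⁺]^6 = 0.00457.
E = E° − (0.0592/6) log Q = 1.66 − (0.0592/6)(-2.340) = 1.683 V.

1.68 V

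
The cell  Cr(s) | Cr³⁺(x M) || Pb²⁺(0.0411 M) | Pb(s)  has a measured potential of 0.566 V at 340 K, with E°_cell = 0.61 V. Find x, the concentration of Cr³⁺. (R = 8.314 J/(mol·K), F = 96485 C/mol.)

From the Nernst equation, ln Q = nF(E° − E)/RT = 6×96485×(0.61 − 0.566)/(8.314×340) = 9.011, so Q = 8190.
With Q = [Cr³⁺]^2/[Pb²⁺]^3 and the known concentrations, [Cr³⁺]^2 in the numerator gives [Cr³⁺] = 0.75 M.

0.75 M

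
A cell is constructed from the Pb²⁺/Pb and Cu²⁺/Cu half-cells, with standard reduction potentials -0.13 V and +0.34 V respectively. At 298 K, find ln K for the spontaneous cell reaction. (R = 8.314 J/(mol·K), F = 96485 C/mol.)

ln K = 36.6

E°_cell = +0.34 − (-0.13) = 0.47 V, with n = 2 electrons transferred.
At equilibrium E = 0, so the Nernst equation gives ln K = nFE°/RT = (2)(96485)(0.47)/((8.314)(298)) = 36.61.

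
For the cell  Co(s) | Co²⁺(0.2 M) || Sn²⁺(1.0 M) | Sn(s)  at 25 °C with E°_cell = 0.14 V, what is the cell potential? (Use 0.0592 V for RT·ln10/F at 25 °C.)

0.161 V

Balancing electrons gives n = 2; the reaction quotient is Q = [Co²⁺]/[Sn²⁺] = 0.200.
At 25 °C, E = E° − (0.0592/n) log Q = 0.14 − (0.0592/2)(-0.699) = 0.140 + 0.021 = 0.161 V.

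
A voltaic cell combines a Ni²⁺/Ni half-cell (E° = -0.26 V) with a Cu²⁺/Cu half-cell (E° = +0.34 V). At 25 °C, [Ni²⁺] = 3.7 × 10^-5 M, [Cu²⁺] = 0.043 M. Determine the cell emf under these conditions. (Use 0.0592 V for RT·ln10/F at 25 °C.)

The Cu²⁺/Cu couple has the higher reduction potential and acts as the cathode, so E°_cell = +0.34 − (-0.26) = 0.60 V.
Balancing electrons gives n = 2; the reaction quotient is Q = [Ni²⁺]/[Cu²⁺] = 8.6 × 10^-4.
At 25 °C, E = E° − (0.0592/n) log Q = 0.60 − (0.0592/2)(-3.065) = 0.600 + 0.091 = 0.691 V.

0.691 V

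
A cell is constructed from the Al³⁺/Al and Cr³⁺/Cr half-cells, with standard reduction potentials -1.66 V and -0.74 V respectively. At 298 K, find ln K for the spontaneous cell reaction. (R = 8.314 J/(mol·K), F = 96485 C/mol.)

ln K = 107.5

E°_cell = -0.74 − (-1.66) = 0.92 V, with n = 3 electrons transferred.
At equilibrium E = 0, so the Nernst equation gives ln K = nFE°/RT = (3)(96485)(0.92)/((8.314)(298)) = 107.48.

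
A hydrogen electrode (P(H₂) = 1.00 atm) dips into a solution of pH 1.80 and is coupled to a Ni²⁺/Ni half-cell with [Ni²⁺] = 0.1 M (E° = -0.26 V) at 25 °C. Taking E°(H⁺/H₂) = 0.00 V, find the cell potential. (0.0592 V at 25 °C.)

0.18 V

The hydrogen couple is the cathode, so E°_cell = 0.26 V; n = 2.
[H⁺] = 10^(−1.80) = 0.016 M, and Q = [Ni²⁺]·P(H₂) / [H⁺]^2 = 398.
E = E° − (0.0592/2) log Q = 0.26 − (0.0592/2)(2.600) = 0.183 V.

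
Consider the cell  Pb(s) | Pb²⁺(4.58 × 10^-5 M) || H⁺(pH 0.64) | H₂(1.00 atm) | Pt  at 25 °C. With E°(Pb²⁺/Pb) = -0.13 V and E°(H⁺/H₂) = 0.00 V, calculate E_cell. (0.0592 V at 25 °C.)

The hydrogen couple is the cathode, so E°_cell = 0.13 V; n = 2.
[H⁺] = 10^(−0.64) = 0.23 M, and Q = [Pb²⁺]·P(H₂) / [H⁺]^2 = 8.73 × 10^-4.
E = E° − (0.0592/2) log Q = 0.13 − (0.0592/2)(-3.059) = 0.221 V.

0.22 V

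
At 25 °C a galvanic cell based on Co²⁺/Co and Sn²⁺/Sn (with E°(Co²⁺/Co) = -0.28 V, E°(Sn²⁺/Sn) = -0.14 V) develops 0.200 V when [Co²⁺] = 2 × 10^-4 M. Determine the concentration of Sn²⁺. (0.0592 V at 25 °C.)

From the Nernst equation, log Q = n(E° − E)/0.0592 = 2(0.14 − 0.200)/0.0592 = -2.027, so Q = 0.00940.
With Q = [Co²⁺]/[Sn²⁺] and the known concentrations, [Sn²⁺] in the denominator gives [Sn²⁺] = 0.021 M.

0.021 M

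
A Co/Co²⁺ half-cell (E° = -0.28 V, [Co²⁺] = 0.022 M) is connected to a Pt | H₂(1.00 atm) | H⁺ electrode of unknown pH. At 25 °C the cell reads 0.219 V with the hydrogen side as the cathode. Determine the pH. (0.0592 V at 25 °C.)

E°_cell = 0.28 V and n = 2.
log Q = n(E° − E)/0.0592 = 2×(0.28 − 0.219)/0.0592 = 2.061.
With Q = [Co²⁺]·P(H₂) / [H⁺]^2, solving for [H⁺] gives log[H⁺] = -1.859, so pH = 1.86.

pH = 1.86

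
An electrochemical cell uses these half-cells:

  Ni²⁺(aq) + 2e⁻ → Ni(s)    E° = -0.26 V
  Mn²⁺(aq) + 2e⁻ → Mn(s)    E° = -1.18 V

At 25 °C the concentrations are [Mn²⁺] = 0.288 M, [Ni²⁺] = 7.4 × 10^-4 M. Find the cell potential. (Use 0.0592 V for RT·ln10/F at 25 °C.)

0.843 V

The Ni²⁺/Ni couple has the higher reduction potential and acts as the cathode, so E°_cell = -0.26 − (-1.18) = 0.92 V.
Balancing electrons gives n = 2; the reaction quotient is Q = [Mn²⁺]/[Ni²⁺] = 389.
At 25 °C, E = E° − (0.0592/n) log Q = 0.92 − (0.0592/2)(2.590) = 0.920 − 0.077 = 0.843 V.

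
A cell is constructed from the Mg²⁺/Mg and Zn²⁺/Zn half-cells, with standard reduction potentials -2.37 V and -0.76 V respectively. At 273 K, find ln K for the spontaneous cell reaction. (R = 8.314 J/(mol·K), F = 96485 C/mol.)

E°_cell = -0.76 − (-2.37) = 1.61 V, with n = 2 electrons transferred.
At equilibrium E = 0, so the Nernst equation gives ln K = nFE°/RT = (2)(96485)(1.61)/((8.314)(273)) = 136.88.

ln K = 136.9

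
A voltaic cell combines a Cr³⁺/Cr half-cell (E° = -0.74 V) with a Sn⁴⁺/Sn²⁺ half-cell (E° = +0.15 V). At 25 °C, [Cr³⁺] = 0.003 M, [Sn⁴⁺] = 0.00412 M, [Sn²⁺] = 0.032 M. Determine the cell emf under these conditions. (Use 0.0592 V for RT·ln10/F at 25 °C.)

0.913 V

The Sn⁴⁺/Sn²⁺ couple has the higher reduction potential and acts as the cathode, so E°_cell = +0.15 − (-0.74) = 0.89 V.
Balancing electrons gives n = 6; the reaction quotient is Q = [Cr³⁺]^2·[Sn²⁺]^3/[Sn⁴⁺]^3 = 0.00422.
At 25 °C, E = E° − (0.0592/n) log Q = 0.89 − (0.0592/6)(-2.375) = 0.890 + 0.023 = 0.913 V.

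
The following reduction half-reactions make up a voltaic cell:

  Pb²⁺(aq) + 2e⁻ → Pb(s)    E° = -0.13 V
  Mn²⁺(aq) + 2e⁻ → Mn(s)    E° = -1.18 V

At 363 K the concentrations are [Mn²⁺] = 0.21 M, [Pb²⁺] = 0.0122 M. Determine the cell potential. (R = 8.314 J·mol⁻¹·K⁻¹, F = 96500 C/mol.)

The Pb²⁺/Pb couple has the higher reduction potential and acts as the cathode, so E°_cell = -0.13 − (-1.18) = 1.05 V.
Balancing electrons gives n = 2; the reaction quotient is Q = [Mn²⁺]/[Pb²⁺] = 17.2.
E = E° − (RT/nF) ln Q = 1.05 − (8.314×363)/(2×96500) × (2.846) = 1.050 − 0.045 = 1.005 V.

1.01 V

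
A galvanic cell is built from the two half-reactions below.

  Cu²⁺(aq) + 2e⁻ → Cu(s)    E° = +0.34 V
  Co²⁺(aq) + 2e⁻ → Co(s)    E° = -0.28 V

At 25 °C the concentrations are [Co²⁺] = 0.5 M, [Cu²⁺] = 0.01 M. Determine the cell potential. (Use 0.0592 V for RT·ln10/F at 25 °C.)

The Cu²⁺/Cu couple has the higher reduction potential and acts as the cathode, so E°_cell = +0.34 − (-0.28) = 0.62 V.
Balancing electrons gives n = 2; the reaction quotient is Q = [Co²⁺]/[Cu²⁺] = 50.0.
At 25 °C, E = E° − (0.0592/n) log Q = 0.62 − (0.0592/2)(1.699) = 0.620 − 0.050 = 0.570 V.

0.570 V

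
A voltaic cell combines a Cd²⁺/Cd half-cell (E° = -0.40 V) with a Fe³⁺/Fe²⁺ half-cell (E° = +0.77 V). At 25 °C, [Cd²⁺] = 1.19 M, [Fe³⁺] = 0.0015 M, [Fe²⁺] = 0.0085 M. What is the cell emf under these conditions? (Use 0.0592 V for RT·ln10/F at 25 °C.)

The Fe³⁺/Fe²⁺ couple has the higher reduction potential and acts as the cathode, so E°_cell = +0.77 − (-0.40) = 1.17 V.
Balancing electrons gives n = 2; the reaction quotient is Q = [Cd²⁺]·[Fe²⁺]^2/[Fe³⁺]^2 = 38.2.
At 25 °C, E = E° − (0.0592/n) log Q = 1.17 − (0.0592/2)(1.582) = 1.170 − 0.047 = 1.123 V.

1.12 V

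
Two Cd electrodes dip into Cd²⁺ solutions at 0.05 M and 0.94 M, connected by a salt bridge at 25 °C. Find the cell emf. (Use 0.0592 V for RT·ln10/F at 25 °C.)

Both half-cells are Cd²⁺/Cd, so E°_cell = 0. The concentrated side is the cathode; the cell reaction moves Cd²⁺ from high to low concentration with n = 2.
Q = [Cd²⁺]_dilute/[Cd²⁺]_conc = 0.05/0.94 = 0.0532.
E = 0 − (0.0592/2) log Q = −(0.0592/2)(-1.274) = 0.0377 V.

0.038 V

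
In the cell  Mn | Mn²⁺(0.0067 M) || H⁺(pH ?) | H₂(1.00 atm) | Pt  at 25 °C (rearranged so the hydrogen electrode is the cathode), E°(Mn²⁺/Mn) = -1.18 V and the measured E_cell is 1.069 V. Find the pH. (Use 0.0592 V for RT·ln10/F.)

pH = 2.96

E°_cell = 1.18 V and n = 2.
log Q = n(E° − E)/0.0592 = 2×(1.18 − 1.069)/0.0592 = 3.750.
With Q = [Mn²⁺]·P(H₂) / [H⁺]^2, solving for [H⁺] gives log[H⁺] = -2.962, so pH = 2.96.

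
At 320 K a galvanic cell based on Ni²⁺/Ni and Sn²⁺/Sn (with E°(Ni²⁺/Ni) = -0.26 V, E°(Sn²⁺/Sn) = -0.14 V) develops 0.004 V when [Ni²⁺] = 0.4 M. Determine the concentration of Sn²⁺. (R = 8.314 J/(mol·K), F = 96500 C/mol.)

8.9 × 10^-5 M

From the Nernst equation, ln Q = nF(E° − E)/RT = 2×96500×(0.12 − 0.004)/(8.314×320) = 8.415, so Q = 4510.
With Q = [Ni²⁺]/[Sn²⁺] and the known concentrations, [Sn²⁺] in the denominator gives [Sn²⁺] = 8.9 × 10^-5 M.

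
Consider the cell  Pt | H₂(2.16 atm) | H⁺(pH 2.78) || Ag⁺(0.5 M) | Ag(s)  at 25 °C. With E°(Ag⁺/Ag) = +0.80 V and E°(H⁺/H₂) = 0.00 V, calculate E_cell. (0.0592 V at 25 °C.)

0.96 V

The Ag⁺/Ag couple is the cathode, so E°_cell = 0.80 V; n = 2.
[H⁺] = 10^(−2.78) = 0.0017 M, and Q = [H⁺]^2 / ([Ag⁺]^2·P(H₂)) = 5.1 × 10^-6.
E = E° − (0.0592/2) log Q = 0.80 − (0.0592/2)(-5.292) = 0.957 V.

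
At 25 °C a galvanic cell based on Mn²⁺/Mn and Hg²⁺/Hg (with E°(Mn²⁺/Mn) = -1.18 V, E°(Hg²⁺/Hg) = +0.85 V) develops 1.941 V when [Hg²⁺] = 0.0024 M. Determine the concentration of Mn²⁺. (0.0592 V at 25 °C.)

From the Nernst equation, log Q = n(E° − E)/0.0592 = 2(2.03 − 1.941)/0.0592 = 3.007, so Q = 1020.
With Q = [Mn²⁺]/[Hg²⁺] and the known concentrations, [Mn²⁺] in the numerator gives [Mn²⁺] = 2.4 M.

2.4 M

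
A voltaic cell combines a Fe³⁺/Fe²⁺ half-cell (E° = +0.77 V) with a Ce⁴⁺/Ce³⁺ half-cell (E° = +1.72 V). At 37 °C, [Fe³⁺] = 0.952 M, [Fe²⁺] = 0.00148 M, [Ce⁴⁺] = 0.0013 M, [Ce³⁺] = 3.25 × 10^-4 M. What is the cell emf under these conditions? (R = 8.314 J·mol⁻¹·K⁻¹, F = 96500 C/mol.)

The Ce⁴⁺/Ce³⁺ couple has the higher reduction potential and acts as the cathode, so E°_cell = +1.72 − (+0.77) = 0.95 V.
Balancing electrons gives n = 1; the reaction quotient is Q = [Fe³⁺]·[Ce³⁺]/([Fe²⁺]·[Ce⁴⁺]) = 161.
E = E° − (RT/nF) ln Q = 0.95 − (8.314×310)/(1×96500) × (5.080) = 0.950 − 0.136 = 0.814 V.

0.814 V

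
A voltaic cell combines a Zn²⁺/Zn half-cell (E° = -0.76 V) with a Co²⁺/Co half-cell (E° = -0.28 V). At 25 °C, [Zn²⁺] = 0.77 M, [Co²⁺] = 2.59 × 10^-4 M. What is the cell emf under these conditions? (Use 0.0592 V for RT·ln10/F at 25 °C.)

The Co²⁺/Co couple has the higher reduction potential and acts as the cathode, so E°_cell = -0.28 − (-0.76) = 0.48 V.
Balancing electrons gives n = 2; the reaction quotient is Q = [Zn²⁺]/[Co²⁺] = 2970.
At 25 °C, E = E° − (0.0592/n) log Q = 0.48 − (0.0592/2)(3.473) = 0.480 − 0.103 = 0.377 V.

0.377 V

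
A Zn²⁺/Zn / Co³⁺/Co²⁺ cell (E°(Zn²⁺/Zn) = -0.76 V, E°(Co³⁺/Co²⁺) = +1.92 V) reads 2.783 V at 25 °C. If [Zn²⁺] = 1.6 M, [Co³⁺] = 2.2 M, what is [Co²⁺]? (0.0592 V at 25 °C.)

From the Nernst equation, log Q = n(E° − E)/0.0592 = 2(2.68 − 2.783)/0.0592 = -3.480, so Q = 3.31 × 10^-4.
With Q = [Zn²⁺]·[Co²⁺]^2/[Co³⁺]^2 and the known concentrations, [Co²⁺]^2 in the numerator gives [Co²⁺] = 0.032 M.

0.032 M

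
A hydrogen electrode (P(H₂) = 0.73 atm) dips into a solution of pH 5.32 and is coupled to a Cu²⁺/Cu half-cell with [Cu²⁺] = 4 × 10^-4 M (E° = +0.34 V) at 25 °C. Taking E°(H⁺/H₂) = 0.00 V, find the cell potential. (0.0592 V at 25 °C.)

0.55 V

The Cu²⁺/Cu couple is the cathode, so E°_cell = 0.34 V; n = 2.
[H⁺] = 10^(−5.32) = 4.8 × 10^-6 M, and Q = [H⁺]^2 / ([Cu²⁺]·P(H₂)) = 7.85 × 10^-8.
E = E° − (0.0592/2) log Q = 0.34 − (0.0592/2)(-7.105) = 0.550 V.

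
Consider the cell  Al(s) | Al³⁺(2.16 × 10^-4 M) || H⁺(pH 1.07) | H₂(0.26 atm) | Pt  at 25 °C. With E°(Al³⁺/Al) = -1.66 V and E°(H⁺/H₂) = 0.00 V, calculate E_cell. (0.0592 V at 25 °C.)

1.69 V

The hydrogen couple is the cathode, so E°_cell = 1.66 V; n = 6.
[H⁺] = 10^(−1.07) = 0.085 M, and Q = [Al³⁺]^2·P(H₂)^3 / [H⁺]^6 = 0.00216.
E = E° − (0.0592/6) log Q = 1.66 − (0.0592/6)(-2.666) = 1.686 V.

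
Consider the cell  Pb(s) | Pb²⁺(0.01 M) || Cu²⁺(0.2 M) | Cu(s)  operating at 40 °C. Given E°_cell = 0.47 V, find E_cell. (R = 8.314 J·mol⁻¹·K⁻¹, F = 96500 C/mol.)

0.510 V

Balancing electrons gives n = 2; the reaction quotient is Q = [Pb²⁺]/[Cu²⁺] = 0.0500.
E = E° − (RT/nF) ln Q = 0.47 − (8.314×313)/(2×96500) × (-2.996) = 0.470 + 0.040 = 0.510 V.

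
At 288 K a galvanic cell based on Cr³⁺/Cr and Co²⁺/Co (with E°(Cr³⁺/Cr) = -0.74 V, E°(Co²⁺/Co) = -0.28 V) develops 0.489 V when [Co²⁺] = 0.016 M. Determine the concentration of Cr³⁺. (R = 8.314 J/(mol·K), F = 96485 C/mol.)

6.1 × 10^-5 M

From the Nernst equation, ln Q = nF(E° − E)/RT = 6×96485×(0.46 − 0.489)/(8.314×288) = -7.011, so Q = 9.02 × 10^-4.
With Q = [Cr³⁺]^2/[Co²⁺]^3 and the known concentrations, [Cr³⁺]^2 in the numerator gives [Cr³⁺] = 6.1 × 10^-5 M.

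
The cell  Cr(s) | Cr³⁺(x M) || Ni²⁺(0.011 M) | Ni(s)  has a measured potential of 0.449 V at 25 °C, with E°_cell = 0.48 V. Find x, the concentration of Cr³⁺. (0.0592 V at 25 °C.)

0.043 M

From the Nernst equation, log Q = n(E° − E)/0.0592 = 6(0.48 − 0.449)/0.0592 = 3.142, so Q = 1390.
With Q = [Cr³⁺]^2/[Ni²⁺]^3 and the known concentrations, [Cr³⁺]^2 in the numerator gives [Cr³⁺] = 0.043 M.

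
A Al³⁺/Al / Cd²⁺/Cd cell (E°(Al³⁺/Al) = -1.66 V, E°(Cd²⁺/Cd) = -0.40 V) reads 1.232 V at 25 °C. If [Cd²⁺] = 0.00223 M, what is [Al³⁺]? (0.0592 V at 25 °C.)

From the Nernst equation, log Q = n(E° − E)/0.0592 = 6(1.26 − 1.232)/0.0592 = 2.838, so Q = 688.
With Q = [Al³⁺]^2/[Cd²⁺]^3 and the known concentrations, [Al³⁺]^2 in the numerator gives [Al³⁺] = 0.0028 M.

0.0028 M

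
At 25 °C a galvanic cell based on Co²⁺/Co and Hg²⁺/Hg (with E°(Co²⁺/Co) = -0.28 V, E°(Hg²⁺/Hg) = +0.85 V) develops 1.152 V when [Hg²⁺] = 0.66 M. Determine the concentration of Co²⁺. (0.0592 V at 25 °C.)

0.12 M

From the Nernst equation, log Q = n(E° − E)/0.0592 = 2(1.13 − 1.152)/0.0592 = -0.743, so Q = 0.181.
With Q = [Co²⁺]/[Hg²⁺] and the known concentrations, [Co²⁺] in the numerator gives [Co²⁺] = 0.12 M.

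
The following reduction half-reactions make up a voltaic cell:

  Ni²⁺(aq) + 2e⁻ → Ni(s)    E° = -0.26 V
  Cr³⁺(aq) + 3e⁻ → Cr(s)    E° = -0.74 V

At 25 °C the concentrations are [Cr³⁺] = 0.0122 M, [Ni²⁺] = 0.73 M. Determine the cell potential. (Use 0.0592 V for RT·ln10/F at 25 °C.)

0.514 V

The Ni²⁺/Ni couple has the higher reduction potential and acts as the cathode, so E°_cell = -0.26 − (-0.74) = 0.48 V.
Balancing electrons gives n = 6; the reaction quotient is Q = [Cr³⁺]^2/[Ni²⁺]^3 = 3.83 × 10^-4.
At 25 °C, E = E° − (0.0592/n) log Q = 0.48 − (0.0592/6)(-3.417) = 0.480 + 0.034 = 0.514 V.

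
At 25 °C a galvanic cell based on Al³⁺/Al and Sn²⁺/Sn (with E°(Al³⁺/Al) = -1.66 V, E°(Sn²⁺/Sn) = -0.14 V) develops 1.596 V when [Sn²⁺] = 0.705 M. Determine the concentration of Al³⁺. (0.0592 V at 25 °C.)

8.3 × 10^-5 M

From the Nernst equation, log Q = n(E° − E)/0.0592 = 6(1.52 − 1.596)/0.0592 = -7.703, so Q = 1.98 × 10^-8.
With Q = [Al³⁺]^2/[Sn²⁺]^3 and the known concentrations, [Al³⁺]^2 in the numerator gives [Al³⁺] = 8.3 × 10^-5 M.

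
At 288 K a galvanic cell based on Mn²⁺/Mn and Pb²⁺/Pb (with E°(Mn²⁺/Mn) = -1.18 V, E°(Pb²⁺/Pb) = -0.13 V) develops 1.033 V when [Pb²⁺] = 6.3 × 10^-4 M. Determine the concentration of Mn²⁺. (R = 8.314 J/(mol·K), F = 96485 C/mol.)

0.0025 M

From the Nernst equation, ln Q = nF(E° − E)/RT = 2×96485×(1.05 − 1.033)/(8.314×288) = 1.370, so Q = 3.94.
With Q = [Mn²⁺]/[Pb²⁺] and the known concentrations, [Mn²⁺] in the numerator gives [Mn²⁺] = 0.0025 M.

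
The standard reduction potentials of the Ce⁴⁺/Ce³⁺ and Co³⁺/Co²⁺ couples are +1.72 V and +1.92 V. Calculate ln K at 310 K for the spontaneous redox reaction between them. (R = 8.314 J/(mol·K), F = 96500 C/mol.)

ln K = 7.5

E°_cell = +1.92 − (+1.72) = 0.20 V, with n = 1 electron transferred.
At equilibrium E = 0, so the Nernst equation gives ln K = nFE°/RT = (1)(96500)(0.20)/((8.314)(310)) = 7.49.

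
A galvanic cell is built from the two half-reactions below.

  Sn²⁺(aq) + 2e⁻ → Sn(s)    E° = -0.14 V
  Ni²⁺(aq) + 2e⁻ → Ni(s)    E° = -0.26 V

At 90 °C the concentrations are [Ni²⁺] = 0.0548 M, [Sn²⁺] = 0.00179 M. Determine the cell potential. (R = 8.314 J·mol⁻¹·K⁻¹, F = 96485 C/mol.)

0.066 V

The Sn²⁺/Sn couple has the higher reduction potential and acts as the cathode, so E°_cell = -0.14 − (-0.26) = 0.12 V.
Balancing electrons gives n = 2; the reaction quotient is Q = [Ni²⁺]/[Sn²⁺] = 30.6.
E = E° − (RT/nF) ln Q = 0.12 − (8.314×363)/(2×96485) × (3.421) = 0.120 − 0.054 = 0.066 V.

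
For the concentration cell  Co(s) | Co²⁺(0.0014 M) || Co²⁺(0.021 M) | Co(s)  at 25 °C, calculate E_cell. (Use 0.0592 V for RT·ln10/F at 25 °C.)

0.035 V

Both half-cells are Co²⁺/Co, so E°_cell = 0. The concentrated side is the cathode; the cell reaction moves Co²⁺ from high to low concentration with n = 2.
Q = [Co²⁺]_dilute/[Co²⁺]_conc = 0.0014/0.021 = 0.0667.
E = 0 − (0.0592/2) log Q = −(0.0592/2)(-1.176) = 0.0348 V.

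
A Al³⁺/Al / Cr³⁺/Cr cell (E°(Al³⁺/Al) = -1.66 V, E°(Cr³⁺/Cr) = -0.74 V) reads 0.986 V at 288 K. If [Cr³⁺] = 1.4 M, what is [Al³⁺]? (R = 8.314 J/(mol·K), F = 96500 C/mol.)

From the Nernst equation, ln Q = nF(E° − E)/RT = 3×96500×(0.92 − 0.986)/(8.314×288) = -7.980, so Q = 3.42 × 10^-4.
With Q = [Al³⁺]/[Cr³⁺] and the known concentrations, [Al³⁺] in the numerator gives [Al³⁺] = 4.8 × 10^-4 M.

4.8 × 10^-4 M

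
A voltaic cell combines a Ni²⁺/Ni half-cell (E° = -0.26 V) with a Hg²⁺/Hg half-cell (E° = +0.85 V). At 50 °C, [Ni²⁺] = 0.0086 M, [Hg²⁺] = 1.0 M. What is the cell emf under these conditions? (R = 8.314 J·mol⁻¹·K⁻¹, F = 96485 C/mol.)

The Hg²⁺/Hg couple has the higher reduction potential and acts as the cathode, so E°_cell = +0.85 − (-0.26) = 1.11 V.
Balancing electrons gives n = 2; the reaction quotient is Q = [Ni²⁺]/[Hg²⁺] = 0.00860.
E = E° − (RT/nF) ln Q = 1.11 − (8.314×323)/(2×96485) × (-4.756) = 1.110 + 0.066 = 1.176 V.

1.18 V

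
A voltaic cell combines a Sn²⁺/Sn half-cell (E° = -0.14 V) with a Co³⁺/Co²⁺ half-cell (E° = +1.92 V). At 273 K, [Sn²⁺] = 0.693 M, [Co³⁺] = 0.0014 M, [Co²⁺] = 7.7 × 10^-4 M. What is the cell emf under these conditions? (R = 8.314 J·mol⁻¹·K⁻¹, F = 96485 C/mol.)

The Co³⁺/Co²⁺ couple has the higher reduction potential and acts as the cathode, so E°_cell = +1.92 − (-0.14) = 2.06 V.
Balancing electrons gives n = 2; the reaction quotient is Q = [Sn²⁺]·[Co²⁺]^2/[Co³⁺]^2 = 0.210.
E = E° − (RT/nF) ln Q = 2.06 − (8.314×273)/(2×96485) × (-1.562) = 2.060 + 0.018 = 2.078 V.

2.08 V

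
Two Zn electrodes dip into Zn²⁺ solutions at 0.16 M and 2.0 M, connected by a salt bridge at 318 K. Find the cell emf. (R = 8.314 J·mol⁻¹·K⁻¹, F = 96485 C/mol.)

0.035 V

Both half-cells are Zn²⁺/Zn, so E°_cell = 0. The concentrated side is the cathode; the cell reaction moves Zn²⁺ from high to low concentration with n = 2.
Q = [Zn²⁺]_dilute/[Zn²⁺]_conc = 0.16/2.0 = 0.0800.
E = 0 − (RT/nF) ln Q = −((8.314×318)/(2×96485))(-2.526) = 0.0346 V.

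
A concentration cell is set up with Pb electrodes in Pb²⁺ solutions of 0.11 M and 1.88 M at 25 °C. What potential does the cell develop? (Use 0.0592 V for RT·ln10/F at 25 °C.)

Both half-cells are Pb²⁺/Pb, so E°_cell = 0. The concentrated side is the cathode; the cell reaction moves Pb²⁺ from high to low concentration with n = 2.
Q = [Pb²⁺]_dilute/[Pb²⁺]_conc = 0.11/1.88 = 0.0585.
E = 0 − (0.0592/2) log Q = −(0.0592/2)(-1.233) = 0.0365 V.

0.036 V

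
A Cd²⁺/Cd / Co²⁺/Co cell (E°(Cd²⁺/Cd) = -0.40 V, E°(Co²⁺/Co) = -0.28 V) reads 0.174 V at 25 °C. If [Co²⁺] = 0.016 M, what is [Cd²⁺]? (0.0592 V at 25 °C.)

2.4 × 10^-4 M

From the Nernst equation, log Q = n(E° − E)/0.0592 = 2(0.12 − 0.174)/0.0592 = -1.824, so Q = 0.0150.
With Q = [Cd²⁺]/[Co²⁺] and the known concentrations, [Cd²⁺] in the numerator gives [Cd²⁺] = 2.4 × 10^-4 M.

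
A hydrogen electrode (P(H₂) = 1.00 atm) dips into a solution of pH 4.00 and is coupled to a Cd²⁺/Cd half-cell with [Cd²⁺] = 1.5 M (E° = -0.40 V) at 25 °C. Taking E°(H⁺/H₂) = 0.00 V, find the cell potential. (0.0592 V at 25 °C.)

0.16 V

The hydrogen couple is the cathode, so E°_cell = 0.40 V; n = 2.
[H⁺] = 10^(−4.00) = 1 × 10^-4 M, and Q = [Cd²⁺]·P(H₂) / [H⁺]^2 = 1.5 × 10^8.
E = E° − (0.0592/2) log Q = 0.40 − (0.0592/2)(8.176) = 0.158 V.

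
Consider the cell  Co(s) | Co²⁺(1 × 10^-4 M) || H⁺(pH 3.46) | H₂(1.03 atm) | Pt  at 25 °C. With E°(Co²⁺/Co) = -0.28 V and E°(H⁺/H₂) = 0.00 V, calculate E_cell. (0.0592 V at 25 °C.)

0.19 V

The hydrogen couple is the cathode, so E°_cell = 0.28 V; n = 2.
[H⁺] = 10^(−3.46) = 3.5 × 10^-4 M, and Q = [Co²⁺]·P(H₂) / [H⁺]^2 = 857.
E = E° − (0.0592/2) log Q = 0.28 − (0.0592/2)(2.933) = 0.193 V.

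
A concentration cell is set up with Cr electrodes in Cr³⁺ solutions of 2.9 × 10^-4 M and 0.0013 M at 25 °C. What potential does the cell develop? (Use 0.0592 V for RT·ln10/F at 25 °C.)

Both half-cells are Cr³⁺/Cr, so E°_cell = 0. The concentrated side is the cathode; the cell reaction moves Cr³⁺ from high to low concentration with n = 3.
Q = [Cr³⁺]_dilute/[Cr³⁺]_conc = 2.9 × 10^-4/0.0013 = 0.223.
E = 0 − (0.0592/3) log Q = −(0.0592/3)(-0.652) = 0.0129 V.

0.013 V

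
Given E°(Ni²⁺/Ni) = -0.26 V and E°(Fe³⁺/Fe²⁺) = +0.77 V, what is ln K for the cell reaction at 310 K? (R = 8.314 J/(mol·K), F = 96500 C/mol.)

E°_cell = +0.77 − (-0.26) = 1.03 V, with n = 2 electrons transferred.
At equilibrium E = 0, so the Nernst equation gives ln K = nFE°/RT = (2)(96500)(1.03)/((8.314)(310)) = 77.13.

ln K = 77.1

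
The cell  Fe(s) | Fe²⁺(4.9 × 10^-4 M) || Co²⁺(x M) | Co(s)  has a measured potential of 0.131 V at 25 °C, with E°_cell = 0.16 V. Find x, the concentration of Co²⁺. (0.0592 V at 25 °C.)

5.1 × 10^-5 M

From the Nernst equation, log Q = n(E° − E)/0.0592 = 2(0.16 − 0.131)/0.0592 = 0.980, so Q = 9.54.
With Q = [Fe²⁺]/[Co²⁺] and the known concentrations, [Co²⁺] in the denominator gives [Co²⁺] = 5.1 × 10^-5 M.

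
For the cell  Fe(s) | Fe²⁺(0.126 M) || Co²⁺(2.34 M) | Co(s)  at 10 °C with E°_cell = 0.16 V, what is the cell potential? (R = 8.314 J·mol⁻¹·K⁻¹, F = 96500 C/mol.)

Balancing electrons gives n = 2; the reaction quotient is Q = [Fe²⁺]/[Co²⁺] = 0.0538.
E = E° − (RT/nF) ln Q = 0.16 − (8.314×283)/(2×96500) × (-2.922) = 0.160 + 0.036 = 0.196 V.

0.196 V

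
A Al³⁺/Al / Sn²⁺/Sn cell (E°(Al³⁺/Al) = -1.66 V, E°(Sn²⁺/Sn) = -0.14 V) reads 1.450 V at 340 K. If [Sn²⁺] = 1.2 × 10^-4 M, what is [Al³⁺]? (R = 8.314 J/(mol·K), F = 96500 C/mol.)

From the Nernst equation, ln Q = nF(E° − E)/RT = 6×96500×(1.52 − 1.450)/(8.314×340) = 14.338, so Q = 1.69 × 10^6.
With Q = [Al³⁺]^2/[Sn²⁺]^3 and the known concentrations, [Al³⁺]^2 in the numerator gives [Al³⁺] = 0.0017 M.

0.0017 M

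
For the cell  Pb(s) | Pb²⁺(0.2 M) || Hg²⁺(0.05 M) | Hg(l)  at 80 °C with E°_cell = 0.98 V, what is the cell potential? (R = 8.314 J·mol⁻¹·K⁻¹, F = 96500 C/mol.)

0.959 V

Balancing electrons gives n = 2; the reaction quotient is Q = [Pb²⁺]/[Hg²⁺] = 4.00.
E = E° − (RT/nF) ln Q = 0.98 − (8.314×353)/(2×96500) × (1.386) = 0.980 − 0.021 = 0.959 V.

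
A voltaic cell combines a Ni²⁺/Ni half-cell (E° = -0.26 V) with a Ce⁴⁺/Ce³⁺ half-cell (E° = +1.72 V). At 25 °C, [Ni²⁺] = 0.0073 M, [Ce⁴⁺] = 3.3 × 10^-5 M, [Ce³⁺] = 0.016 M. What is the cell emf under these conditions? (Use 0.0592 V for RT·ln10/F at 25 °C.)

1.88 V

The Ce⁴⁺/Ce³⁺ couple has the higher reduction potential and acts as the cathode, so E°_cell = +1.72 − (-0.26) = 1.98 V.
Balancing electrons gives n = 2; the reaction quotient is Q = [Ni²⁺]·[Ce³⁺]^2/[Ce⁴⁺]^2 = 1720.
At 25 °C, E = E° − (0.0592/n) log Q = 1.98 − (0.0592/2)(3.235) = 1.980 − 0.096 = 1.884 V.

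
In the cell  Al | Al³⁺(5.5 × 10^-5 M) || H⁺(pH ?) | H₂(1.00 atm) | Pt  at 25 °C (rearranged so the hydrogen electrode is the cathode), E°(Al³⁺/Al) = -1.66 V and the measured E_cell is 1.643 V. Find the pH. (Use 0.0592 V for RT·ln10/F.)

E°_cell = 1.66 V and n = 6.
log Q = n(E° − E)/0.0592 = 6×(1.66 − 1.643)/0.0592 = 1.723.
With Q = [Al³⁺]^2·P(H₂)^3 / [H⁺]^6, solving for [H⁺] gives log[H⁺] = -1.707, so pH = 1.71.

pH = 1.71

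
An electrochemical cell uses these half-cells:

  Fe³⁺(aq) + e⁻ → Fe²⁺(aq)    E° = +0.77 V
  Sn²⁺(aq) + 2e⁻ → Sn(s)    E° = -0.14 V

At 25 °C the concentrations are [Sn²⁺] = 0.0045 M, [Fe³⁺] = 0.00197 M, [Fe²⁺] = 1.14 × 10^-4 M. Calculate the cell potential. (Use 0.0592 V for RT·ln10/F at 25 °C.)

The Fe³⁺/Fe²⁺ couple has the higher reduction potential and acts as the cathode, so E°_cell = +0.77 − (-0.14) = 0.91 V.
Balancing electrons gives n = 2; the reaction quotient is Q = [Sn²⁺]·[Fe²⁺]^2/[Fe³⁺]^2 = 1.51 × 10^-5.
At 25 °C, E = E° − (0.0592/n) log Q = 0.91 − (0.0592/2)(-4.822) = 0.910 + 0.143 = 1.053 V.

1.05 V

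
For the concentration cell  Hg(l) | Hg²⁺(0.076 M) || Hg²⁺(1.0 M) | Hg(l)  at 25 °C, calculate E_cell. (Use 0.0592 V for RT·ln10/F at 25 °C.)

0.033 V

Both half-cells are Hg²⁺/Hg, so E°_cell = 0. The concentrated side is the cathode; the cell reaction moves Hg²⁺ from high to low concentration with n = 2.
Q = [Hg²⁺]_dilute/[Hg²⁺]_conc = 0.076/1.0 = 0.0760.
E = 0 − (0.0592/2) log Q = −(0.0592/2)(-1.119) = 0.0331 V.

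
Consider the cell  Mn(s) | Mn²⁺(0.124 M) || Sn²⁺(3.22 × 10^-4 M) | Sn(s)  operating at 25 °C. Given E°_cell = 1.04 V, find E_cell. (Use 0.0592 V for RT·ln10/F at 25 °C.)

0.963 V

Balancing electrons gives n = 2; the reaction quotient is Q = [Mn²⁺]/[Sn²⁺] = 385.
At 25 °C, E = E° − (0.0592/n) log Q = 1.04 − (0.0592/2)(2.586) = 1.040 − 0.077 = 0.963 V.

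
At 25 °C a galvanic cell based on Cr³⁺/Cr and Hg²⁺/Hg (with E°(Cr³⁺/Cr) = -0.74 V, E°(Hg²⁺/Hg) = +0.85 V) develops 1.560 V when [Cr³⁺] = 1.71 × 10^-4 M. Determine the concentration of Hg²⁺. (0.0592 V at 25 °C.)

3 × 10^-4 M

From the Nernst equation, log Q = n(E° − E)/0.0592 = 6(1.59 − 1.560)/0.0592 = 3.041, so Q = 1100.
With Q = [Cr³⁺]^2/[Hg²⁺]^3 and the known concentrations, [Hg²⁺]^3 in the denominator gives [Hg²⁺] = 3 × 10^-4 M.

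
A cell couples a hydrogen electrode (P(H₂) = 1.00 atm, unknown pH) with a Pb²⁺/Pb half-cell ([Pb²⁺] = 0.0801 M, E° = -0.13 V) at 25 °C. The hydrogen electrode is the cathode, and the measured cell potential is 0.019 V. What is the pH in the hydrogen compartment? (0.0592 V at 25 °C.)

E°_cell = 0.13 V and n = 2.
log Q = n(E° − E)/0.0592 = 2×(0.13 − 0.019)/0.0592 = 3.750.
With Q = [Pb²⁺]·P(H₂) / [H⁺]^2, solving for [H⁺] gives log[H⁺] = -2.423, so pH = 2.42.

pH = 2.42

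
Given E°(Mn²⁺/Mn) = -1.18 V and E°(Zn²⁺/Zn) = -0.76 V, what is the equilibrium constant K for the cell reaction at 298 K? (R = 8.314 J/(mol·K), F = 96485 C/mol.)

1.6 × 10^14

E°_cell = -0.76 − (-1.18) = 0.42 V, with n = 2 electrons transferred.
At equilibrium E = 0, so the Nernst equation gives ln K = nFE°/RT = (2)(96485)(0.42)/((8.314)(298)) = 32.71.
K = e^32.71 = 1.6 × 10^14.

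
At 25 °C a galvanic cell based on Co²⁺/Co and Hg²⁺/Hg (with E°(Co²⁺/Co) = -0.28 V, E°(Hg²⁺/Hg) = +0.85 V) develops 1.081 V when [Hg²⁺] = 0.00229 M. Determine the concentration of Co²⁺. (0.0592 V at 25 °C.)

From the Nernst equation, log Q = n(E° − E)/0.0592 = 2(1.13 − 1.081)/0.0592 = 1.655, so Q = 45.2.
With Q = [Co²⁺]/[Hg²⁺] and the known concentrations, [Co²⁺] in the numerator gives [Co²⁺] = 0.1 M.

0.1 M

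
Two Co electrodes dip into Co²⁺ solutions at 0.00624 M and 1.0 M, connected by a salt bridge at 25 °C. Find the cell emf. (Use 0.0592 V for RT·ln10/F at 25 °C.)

Both half-cells are Co²⁺/Co, so E°_cell = 0. The concentrated side is the cathode; the cell reaction moves Co²⁺ from high to low concentration with n = 2.
Q = [Co²⁺]_dilute/[Co²⁺]_conc = 0.00624/1.0 = 0.00624.
E = 0 − (0.0592/2) log Q = −(0.0592/2)(-2.205) = 0.0653 V.

0.065 V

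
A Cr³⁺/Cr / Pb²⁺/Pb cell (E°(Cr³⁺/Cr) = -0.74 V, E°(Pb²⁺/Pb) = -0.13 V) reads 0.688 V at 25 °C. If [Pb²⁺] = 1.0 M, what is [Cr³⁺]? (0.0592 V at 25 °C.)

From the Nernst equation, log Q = n(E° − E)/0.0592 = 6(0.61 − 0.688)/0.0592 = -7.905, so Q = 1.24 × 10^-8.
With Q = [Cr³⁺]^2/[Pb²⁺]^3 and the known concentrations, [Cr³⁺]^2 in the numerator gives [Cr³⁺] = 1.1 × 10^-4 M.

1.1 × 10^-4 M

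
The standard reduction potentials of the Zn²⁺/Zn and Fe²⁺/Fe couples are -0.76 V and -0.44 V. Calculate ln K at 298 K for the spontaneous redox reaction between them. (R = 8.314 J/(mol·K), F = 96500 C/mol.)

E°_cell = -0.44 − (-0.76) = 0.32 V, with n = 2 electrons transferred.
At equilibrium E = 0, so the Nernst equation gives ln K = nFE°/RT = (2)(96500)(0.32)/((8.314)(298)) = 24.93.

ln K = 24.9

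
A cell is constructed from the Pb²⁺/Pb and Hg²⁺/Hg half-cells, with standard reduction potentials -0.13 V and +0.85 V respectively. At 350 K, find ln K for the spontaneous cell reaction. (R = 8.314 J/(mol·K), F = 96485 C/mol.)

ln K = 65.0

E°_cell = +0.85 − (-0.13) = 0.98 V, with n = 2 electrons transferred.
At equilibrium E = 0, so the Nernst equation gives ln K = nFE°/RT = (2)(96485)(0.98)/((8.314)(350)) = 64.99.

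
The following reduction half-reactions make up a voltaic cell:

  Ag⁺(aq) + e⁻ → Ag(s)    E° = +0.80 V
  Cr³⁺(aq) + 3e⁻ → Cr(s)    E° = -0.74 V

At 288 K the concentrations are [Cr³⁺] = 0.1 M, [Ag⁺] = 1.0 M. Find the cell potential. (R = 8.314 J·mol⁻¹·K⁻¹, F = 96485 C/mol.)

1.56 V

The Ag⁺/Ag couple has the higher reduction potential and acts as the cathode, so E°_cell = +0.80 − (-0.74) = 1.54 V.
Balancing electrons gives n = 3; the reaction quotient is Q = [Cr³⁺]/[Ag⁺]^3 = 0.100.
E = E° − (RT/nF) ln Q = 1.54 − (8.314×288)/(3×96485) × (-2.303) = 1.540 + 0.019 = 1.559 V.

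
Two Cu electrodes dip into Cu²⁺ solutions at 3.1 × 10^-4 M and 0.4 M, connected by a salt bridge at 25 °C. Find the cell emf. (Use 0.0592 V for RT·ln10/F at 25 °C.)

0.092 V

Both half-cells are Cu²⁺/Cu, so E°_cell = 0. The concentrated side is the cathode; the cell reaction moves Cu²⁺ from high to low concentration with n = 2.
Q = [Cu²⁺]_dilute/[Cu²⁺]_conc = 3.1 × 10^-4/0.4 = 7.75 × 10^-4.
E = 0 − (0.0592/2) log Q = −(0.0592/2)(-3.111) = 0.0921 V.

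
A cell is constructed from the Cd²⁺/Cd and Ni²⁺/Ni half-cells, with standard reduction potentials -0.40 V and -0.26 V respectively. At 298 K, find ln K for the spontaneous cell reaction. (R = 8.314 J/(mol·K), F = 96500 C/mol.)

E°_cell = -0.26 − (-0.40) = 0.14 V, with n = 2 electrons transferred.
At equilibrium E = 0, so the Nernst equation gives ln K = nFE°/RT = (2)(96500)(0.14)/((8.314)(298)) = 10.91.

ln K = 10.9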